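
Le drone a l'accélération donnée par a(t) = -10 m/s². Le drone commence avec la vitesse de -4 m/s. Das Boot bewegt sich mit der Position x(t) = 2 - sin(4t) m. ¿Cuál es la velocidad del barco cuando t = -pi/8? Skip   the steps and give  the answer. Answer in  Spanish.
En t = -pi/8, v = 0.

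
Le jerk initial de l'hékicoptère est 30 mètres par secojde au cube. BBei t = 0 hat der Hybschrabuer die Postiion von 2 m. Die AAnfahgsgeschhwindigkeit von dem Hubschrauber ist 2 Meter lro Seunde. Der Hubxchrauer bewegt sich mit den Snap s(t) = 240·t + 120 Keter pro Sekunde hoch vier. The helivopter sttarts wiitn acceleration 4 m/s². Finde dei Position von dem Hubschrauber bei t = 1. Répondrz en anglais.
To solve this, we need to take 4 integrals of our snap equation s(t) = 240·t + 120. The integral of snap, with j(0) = 30, gives jerk: j(t) = 120·t^2 + 120·t + 30. Taking ∫j(t)dt and applying a(0) = 4, we find a(t) = 40·t^3 + 60·t^2 + 30·t + 4. The integral of acceleration, with v(0) = 2, gives velocity: v(t) = 10·t^4 + 20·t^3 + 15·t^2 + 4·t + 2. The integral of velocity is position. Using x(0) = 2, we get x(t) = 2·t^5 + 5·t^4 + 5·t^3 + 2·t^2 + 2·t + 2. From the given position equation x(t) = 2·t^5 + 5·t^4 + 5·t^3 + 2·t^2 + 2·t + 2, we substitute t = 1 to get x = 18.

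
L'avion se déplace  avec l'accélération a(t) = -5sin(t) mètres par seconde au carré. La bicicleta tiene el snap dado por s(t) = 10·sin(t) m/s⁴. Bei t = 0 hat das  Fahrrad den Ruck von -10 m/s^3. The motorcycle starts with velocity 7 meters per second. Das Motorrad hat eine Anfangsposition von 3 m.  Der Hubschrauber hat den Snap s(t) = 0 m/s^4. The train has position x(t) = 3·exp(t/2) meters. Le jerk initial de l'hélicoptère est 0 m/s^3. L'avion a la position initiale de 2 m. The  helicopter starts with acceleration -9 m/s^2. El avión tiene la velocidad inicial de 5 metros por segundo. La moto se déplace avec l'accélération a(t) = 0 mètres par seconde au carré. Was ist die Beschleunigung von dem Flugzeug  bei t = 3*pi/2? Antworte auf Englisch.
Using a(t) = -5·sin(t) and substituting t = 3*pi/2, we find a = 5.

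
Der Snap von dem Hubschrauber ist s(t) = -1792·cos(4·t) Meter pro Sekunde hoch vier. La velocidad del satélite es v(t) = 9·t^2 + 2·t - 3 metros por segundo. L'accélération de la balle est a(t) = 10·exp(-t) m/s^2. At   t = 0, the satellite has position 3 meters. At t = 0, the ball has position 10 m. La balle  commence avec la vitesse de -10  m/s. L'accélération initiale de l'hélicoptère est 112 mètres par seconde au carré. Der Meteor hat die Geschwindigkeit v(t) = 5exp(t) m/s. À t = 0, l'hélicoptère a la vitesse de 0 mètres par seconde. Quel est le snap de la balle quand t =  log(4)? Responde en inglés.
Starting from acceleration a(t) = 10·exp(-t), we take 2 derivatives. Differentiating acceleration, we get jerk: j(t) = -10·exp(-t). Differentiating jerk, we get snap: s(t) = 10·exp(-t). Using s(t) = 10·exp(-t) and substituting t = log(4), we find s = 5/2.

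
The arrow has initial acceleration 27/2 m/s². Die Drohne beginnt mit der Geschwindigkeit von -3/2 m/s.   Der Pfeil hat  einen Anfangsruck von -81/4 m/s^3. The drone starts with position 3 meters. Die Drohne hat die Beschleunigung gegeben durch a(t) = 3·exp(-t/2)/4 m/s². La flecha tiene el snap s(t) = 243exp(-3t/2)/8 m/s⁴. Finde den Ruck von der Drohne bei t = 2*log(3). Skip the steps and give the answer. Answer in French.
À t = 2*log(3), j = -1/8.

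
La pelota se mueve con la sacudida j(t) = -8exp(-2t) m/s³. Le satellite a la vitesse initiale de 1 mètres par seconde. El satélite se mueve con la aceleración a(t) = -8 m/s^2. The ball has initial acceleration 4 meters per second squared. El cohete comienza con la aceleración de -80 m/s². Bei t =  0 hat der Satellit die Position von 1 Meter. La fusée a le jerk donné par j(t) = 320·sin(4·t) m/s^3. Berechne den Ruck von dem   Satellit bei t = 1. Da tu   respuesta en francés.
Nous devons dériver notre équation de l'accélération a(t) = -8 1 fois. La dérivée de l'accélération donne le jerk: j(t) = 0. De l'équation du jerk j(t) = 0, nous substituons t = 1 pour obtenir j = 0.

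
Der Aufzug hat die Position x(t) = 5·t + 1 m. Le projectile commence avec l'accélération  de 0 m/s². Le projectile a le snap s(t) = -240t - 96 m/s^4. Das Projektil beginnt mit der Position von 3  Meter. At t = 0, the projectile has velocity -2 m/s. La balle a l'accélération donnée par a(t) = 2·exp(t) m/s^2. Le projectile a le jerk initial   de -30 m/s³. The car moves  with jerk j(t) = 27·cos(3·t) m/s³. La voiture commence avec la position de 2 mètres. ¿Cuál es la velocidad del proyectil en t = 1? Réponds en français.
En partant du snap s(t) = -240·t - 96, nous prenons 3 intégrales. En prenant ∫s(t)dt et en appliquant j(0) = -30, nous trouvons j(t) = -120·t^2 - 96·t - 30. La primitive du jerk est l'accélération. En utilisant a(0) = 0, nous obtenons a(t) = 2·t·(-20·t^2 - 24·t - 15). En intégrant l'accélération et en utilisant la condition initiale v(0) = -2, nous obtenons v(t) = -10·t^4 - 16·t^3 - 15·t^2 - 2. Nous avons la vitesse v(t) = -10·t^4 - 16·t^3 - 15·t^2 - 2. En substituant t = 1: v(1) = -43.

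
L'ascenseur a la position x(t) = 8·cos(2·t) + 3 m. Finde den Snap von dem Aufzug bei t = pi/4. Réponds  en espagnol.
Para resolver esto, necesitamos tomar 4 derivadas de nuestra ecuación de la posición x(t) = 8·cos(2·t) + 3. La derivada de la posición da la velocidad: v(t) = -16·sin(2·t). Tomando d/dt de v(t), encontramos a(t) = -32·cos(2·t). Derivando la aceleración, obtenemos la sacudida: j(t) = 64·sin(2·t). Derivando la sacudida, obtenemos el snap: s(t) = 128·cos(2·t). Usando s(t) = 128·cos(2·t) y sustituyendo t = pi/4, encontramos s = 0.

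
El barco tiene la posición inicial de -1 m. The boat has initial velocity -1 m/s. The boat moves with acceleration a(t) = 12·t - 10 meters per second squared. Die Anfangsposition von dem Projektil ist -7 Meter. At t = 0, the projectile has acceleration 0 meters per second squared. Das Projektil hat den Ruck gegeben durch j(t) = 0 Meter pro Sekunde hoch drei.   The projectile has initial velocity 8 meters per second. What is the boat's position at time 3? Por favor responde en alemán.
Ausgehend von der Beschleunigung a(t) = 12·t - 10, nehmen wir 2 Integrale. Mit ∫a(t)dt und Anwendung von v(0) = -1, finden wir v(t) = 6·t^2 - 10·t - 1. Die Stammfunktion von der Geschwindigkeit ist die Position. Mit x(0) = -1 erhalten wir x(t) = 2·t^3 - 5·t^2 - t - 1. Wir haben die Position x(t) = 2·t^3 - 5·t^2 - t - 1. Durch Einsetzen von t = 3: x(3) = 5.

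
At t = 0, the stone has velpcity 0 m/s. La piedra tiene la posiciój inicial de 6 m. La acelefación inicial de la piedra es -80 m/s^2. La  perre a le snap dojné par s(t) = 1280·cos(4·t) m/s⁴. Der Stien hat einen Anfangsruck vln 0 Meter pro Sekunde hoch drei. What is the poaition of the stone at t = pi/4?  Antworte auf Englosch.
To find the answer, we compute 4 integrals of s(t) = 1280·cos(4·t). Finding the integral of s(t) and using j(0) = 0: j(t) = 320·sin(4·t). The integral of jerk, with a(0) = -80, gives acceleration: a(t) = -80·cos(4·t). The integral of acceleration is velocity. Using v(0) = 0, we get v(t) = -20·sin(4·t). Integrating velocity and using the initial condition x(0) = 6, we get x(t) = 5·cos(4·t) + 1. We have position x(t) = 5·cos(4·t) + 1. Substituting t = pi/4: x(pi/4) = -4.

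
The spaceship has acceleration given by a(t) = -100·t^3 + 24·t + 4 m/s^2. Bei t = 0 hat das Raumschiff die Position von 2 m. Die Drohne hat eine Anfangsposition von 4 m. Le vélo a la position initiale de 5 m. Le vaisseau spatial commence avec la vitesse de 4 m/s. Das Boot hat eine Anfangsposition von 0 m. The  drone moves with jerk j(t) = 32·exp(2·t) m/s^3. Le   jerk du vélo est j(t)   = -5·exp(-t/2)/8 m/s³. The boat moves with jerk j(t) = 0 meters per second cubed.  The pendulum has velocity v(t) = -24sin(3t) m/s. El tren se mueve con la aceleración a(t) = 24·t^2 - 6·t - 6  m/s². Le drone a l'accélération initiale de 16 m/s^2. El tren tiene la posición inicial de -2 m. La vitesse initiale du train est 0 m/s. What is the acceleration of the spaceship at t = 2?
From the given acceleration equation a(t) = -100·t^3 + 24·t + 4, we substitute t = 2 to get a = -748.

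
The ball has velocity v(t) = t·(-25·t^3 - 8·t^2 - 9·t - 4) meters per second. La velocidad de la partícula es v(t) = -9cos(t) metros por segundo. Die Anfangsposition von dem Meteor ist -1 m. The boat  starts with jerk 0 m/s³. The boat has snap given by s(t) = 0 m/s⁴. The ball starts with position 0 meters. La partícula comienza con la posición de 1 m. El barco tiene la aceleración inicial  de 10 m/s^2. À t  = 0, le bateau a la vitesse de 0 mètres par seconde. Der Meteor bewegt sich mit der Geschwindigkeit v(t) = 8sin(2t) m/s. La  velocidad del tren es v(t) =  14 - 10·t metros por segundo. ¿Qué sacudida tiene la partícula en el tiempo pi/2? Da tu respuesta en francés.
Nous devons dériver notre équation de la vitesse v(t) = -9·cos(t) 2 fois. En prenant d/dt de v(t), nous trouvons a(t) = 9·sin(t). En dérivant l'accélération, nous obtenons le jerk: j(t) = 9·cos(t). De l'équation du jerk j(t) = 9·cos(t), nous substituons t = pi/2 pour obtenir j = 0.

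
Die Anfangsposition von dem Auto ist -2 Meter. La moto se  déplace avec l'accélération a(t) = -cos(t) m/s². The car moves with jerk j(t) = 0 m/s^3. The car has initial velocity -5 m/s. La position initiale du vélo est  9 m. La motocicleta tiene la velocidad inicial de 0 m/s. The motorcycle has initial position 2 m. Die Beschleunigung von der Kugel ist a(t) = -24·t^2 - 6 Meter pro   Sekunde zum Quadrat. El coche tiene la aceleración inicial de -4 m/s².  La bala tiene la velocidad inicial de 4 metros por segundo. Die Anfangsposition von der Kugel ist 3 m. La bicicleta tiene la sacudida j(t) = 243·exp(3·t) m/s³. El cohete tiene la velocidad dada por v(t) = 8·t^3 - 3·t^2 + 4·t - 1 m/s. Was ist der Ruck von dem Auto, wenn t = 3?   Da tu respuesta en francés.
En utilisant j(t) = 0 et en substituant t = 3, nous trouvons j = 0.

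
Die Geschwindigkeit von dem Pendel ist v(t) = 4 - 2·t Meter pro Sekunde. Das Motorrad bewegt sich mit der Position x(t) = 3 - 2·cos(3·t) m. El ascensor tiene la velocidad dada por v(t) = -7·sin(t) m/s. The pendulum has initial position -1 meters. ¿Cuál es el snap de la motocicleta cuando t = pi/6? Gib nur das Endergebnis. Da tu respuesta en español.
La respuesta es 0.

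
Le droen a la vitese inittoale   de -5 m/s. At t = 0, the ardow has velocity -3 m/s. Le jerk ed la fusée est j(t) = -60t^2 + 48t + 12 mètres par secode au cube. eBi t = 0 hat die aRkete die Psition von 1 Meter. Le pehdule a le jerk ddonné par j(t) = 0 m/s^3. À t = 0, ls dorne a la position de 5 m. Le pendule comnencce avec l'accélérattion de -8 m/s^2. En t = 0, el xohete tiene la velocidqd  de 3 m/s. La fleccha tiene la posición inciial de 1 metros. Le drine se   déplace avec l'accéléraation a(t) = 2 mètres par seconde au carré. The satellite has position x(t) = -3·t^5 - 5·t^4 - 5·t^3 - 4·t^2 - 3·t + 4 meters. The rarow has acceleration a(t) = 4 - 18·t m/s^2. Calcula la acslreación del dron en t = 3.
Usando a(t) = 2 y sustituyendo t = 3, encontramos a = 2.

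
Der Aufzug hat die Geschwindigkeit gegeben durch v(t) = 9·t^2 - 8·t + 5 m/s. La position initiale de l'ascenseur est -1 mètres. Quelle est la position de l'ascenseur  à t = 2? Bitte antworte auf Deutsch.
Ausgehend von der Geschwindigkeit v(t) = 9·t^2 - 8·t + 5, nehmen wir 1 Stammfunktion. Durch Integration von der Geschwindigkeit und Verwendung der Anfangsbedingung x(0) = -1, erhalten wir x(t) = 3·t^3 - 4·t^2 + 5·t - 1. Aus der Gleichung für die Position x(t) = 3·t^3 - 4·t^2 + 5·t - 1, setzen wir t = 2 ein und erhalten x = 17.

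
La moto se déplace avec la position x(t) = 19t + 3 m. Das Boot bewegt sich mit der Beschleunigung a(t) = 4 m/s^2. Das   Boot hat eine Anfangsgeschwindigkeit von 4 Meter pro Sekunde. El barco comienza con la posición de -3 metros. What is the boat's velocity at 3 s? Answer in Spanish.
Partiendo de la aceleración a(t) = 4, tomamos 1 antiderivada. La integral de la aceleración es la velocidad. Usando v(0) = 4, obtenemos v(t) = 4·t + 4. De la ecuación de la velocidad v(t) = 4·t + 4, sustituimos t = 3 para obtener v = 16.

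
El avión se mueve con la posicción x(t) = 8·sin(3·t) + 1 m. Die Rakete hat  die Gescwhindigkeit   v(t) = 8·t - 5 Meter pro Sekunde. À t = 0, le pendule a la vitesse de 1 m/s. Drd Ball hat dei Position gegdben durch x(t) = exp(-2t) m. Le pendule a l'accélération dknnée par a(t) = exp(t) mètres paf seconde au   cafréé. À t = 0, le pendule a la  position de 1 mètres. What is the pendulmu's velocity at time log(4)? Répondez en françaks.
Pour résoudre ceci, nous devons prendre 1 primitive de notre équation de l'accélération a(t) = exp(t). En intégrant l'accélération et en utilisant la condition initiale v(0) = 1, nous obtenons v(t) = exp(t). De l'équation de la vitesse v(t) = exp(t), nous substituons t = log(4) pour obtenir v = 4.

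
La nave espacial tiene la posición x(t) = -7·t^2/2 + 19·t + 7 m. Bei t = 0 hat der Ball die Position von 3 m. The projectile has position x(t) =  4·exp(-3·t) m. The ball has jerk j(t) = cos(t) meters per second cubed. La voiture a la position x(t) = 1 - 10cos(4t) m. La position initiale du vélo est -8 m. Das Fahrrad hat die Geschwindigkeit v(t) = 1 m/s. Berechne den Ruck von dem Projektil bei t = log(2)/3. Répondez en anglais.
To solve this, we need to take 3 derivatives of our position equation x(t) = 4·exp(-3·t). Differentiating position, we get velocity: v(t) = -12·exp(-3·t). Taking d/dt of v(t), we find a(t) = 36·exp(-3·t). Taking d/dt of a(t), we find j(t) = -108·exp(-3·t). From the given jerk equation j(t) = -108·exp(-3·t), we substitute t = log(2)/3 to get j = -54.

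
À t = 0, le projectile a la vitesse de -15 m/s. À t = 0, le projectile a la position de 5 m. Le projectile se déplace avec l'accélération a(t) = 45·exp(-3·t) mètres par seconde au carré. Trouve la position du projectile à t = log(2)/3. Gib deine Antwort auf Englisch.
To solve this, we need to take 2 integrals of our acceleration equation a(t) = 45·exp(-3·t). The integral of acceleration, with v(0) = -15, gives velocity: v(t) = -15·exp(-3·t). Finding the antiderivative of v(t) and using x(0) = 5: x(t) = 5·exp(-3·t). We have position x(t) = 5·exp(-3·t). Substituting t = log(2)/3: x(log(2)/3) = 5/2.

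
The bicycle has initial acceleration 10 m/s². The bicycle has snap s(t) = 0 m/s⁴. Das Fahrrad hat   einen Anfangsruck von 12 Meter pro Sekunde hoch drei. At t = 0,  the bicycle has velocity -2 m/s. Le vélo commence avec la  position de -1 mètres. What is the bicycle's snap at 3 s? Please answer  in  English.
Using s(t) = 0 and substituting t = 3, we find s = 0.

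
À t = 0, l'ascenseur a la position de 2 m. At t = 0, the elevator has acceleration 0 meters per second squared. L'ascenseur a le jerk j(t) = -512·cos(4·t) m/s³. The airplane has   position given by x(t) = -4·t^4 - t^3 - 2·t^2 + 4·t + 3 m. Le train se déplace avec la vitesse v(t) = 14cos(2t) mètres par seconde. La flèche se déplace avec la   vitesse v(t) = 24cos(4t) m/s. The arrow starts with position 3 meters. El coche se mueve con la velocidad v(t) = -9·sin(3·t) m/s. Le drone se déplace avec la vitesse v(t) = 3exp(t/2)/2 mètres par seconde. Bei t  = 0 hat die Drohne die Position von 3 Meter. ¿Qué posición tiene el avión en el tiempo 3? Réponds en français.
Nous avons la position x(t) = -4·t^4 - t^3 - 2·t^2 + 4·t + 3. En substituant t = 3: x(3) = -354.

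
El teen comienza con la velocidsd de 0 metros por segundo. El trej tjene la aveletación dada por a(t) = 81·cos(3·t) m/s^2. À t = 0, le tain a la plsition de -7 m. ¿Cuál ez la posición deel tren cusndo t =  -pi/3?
Partiendo de la aceleración a(t) = 81·cos(3·t), tomamos 2 antiderivadas. La integral de la aceleración es la velocidad. Usando v(0) = 0, obtenemos v(t) = 27·sin(3·t). Tomando ∫v(t)dt y aplicando x(0) = -7, encontramos x(t) = 2 - 9·cos(3·t). Tenemos la posición x(t) = 2 - 9·cos(3·t). Sustituyendo t = -pi/3: x(-pi/3) = 11.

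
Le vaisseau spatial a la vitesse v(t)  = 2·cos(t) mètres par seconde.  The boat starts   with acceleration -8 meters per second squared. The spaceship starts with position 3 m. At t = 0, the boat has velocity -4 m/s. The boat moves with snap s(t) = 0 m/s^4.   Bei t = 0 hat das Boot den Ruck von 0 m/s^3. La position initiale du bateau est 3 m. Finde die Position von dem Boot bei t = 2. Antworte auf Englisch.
To solve this, we need to take 4 integrals of our snap equation s(t) = 0. Finding the antiderivative of s(t) and using j(0) = 0: j(t) = 0. The integral of jerk is acceleration. Using a(0) = -8, we get a(t) = -8. Finding the antiderivative of a(t) and using v(0) = -4: v(t) = -8·t - 4. The integral of velocity is position. Using x(0) = 3, we get x(t) = -4·t^2 - 4·t + 3. From the given position equation x(t) = -4·t^2 - 4·t + 3, we substitute t = 2 to get x = -21.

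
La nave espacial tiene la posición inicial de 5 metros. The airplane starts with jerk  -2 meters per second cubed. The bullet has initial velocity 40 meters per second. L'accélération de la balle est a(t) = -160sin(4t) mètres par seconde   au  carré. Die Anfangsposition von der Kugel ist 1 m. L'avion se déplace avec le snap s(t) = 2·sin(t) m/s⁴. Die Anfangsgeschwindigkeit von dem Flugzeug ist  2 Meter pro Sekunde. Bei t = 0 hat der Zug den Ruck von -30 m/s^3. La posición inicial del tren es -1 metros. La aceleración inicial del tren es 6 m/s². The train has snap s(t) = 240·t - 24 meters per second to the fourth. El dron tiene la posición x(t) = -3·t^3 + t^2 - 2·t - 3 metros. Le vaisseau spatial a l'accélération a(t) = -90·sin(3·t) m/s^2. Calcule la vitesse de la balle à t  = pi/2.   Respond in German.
Wir müssen das Integral unserer Gleichung für die Beschleunigung a(t) = -160·sin(4·t) 1-mal finden. Durch Integration von der Beschleunigung und Verwendung der Anfangsbedingung v(0) = 40, erhalten wir v(t) = 40·cos(4·t). Wir haben die Geschwindigkeit v(t) = 40·cos(4·t). Durch Einsetzen von t = pi/2: v(pi/2) = 40.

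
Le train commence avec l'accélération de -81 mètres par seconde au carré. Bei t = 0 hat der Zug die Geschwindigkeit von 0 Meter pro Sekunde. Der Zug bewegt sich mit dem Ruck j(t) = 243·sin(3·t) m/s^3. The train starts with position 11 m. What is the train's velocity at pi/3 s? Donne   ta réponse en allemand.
Wir müssen unsere Gleichung für den Ruck j(t) = 243·sin(3·t) 2-mal integrieren. Die Stammfunktion von dem Ruck, mit a(0) = -81, ergibt die Beschleunigung: a(t) = -81·cos(3·t). Durch Integration von der Beschleunigung und Verwendung der Anfangsbedingung v(0) = 0, erhalten wir v(t) = -27·sin(3·t). Wir haben die Geschwindigkeit v(t) = -27·sin(3·t). Durch Einsetzen von t = pi/3: v(pi/3) = 0.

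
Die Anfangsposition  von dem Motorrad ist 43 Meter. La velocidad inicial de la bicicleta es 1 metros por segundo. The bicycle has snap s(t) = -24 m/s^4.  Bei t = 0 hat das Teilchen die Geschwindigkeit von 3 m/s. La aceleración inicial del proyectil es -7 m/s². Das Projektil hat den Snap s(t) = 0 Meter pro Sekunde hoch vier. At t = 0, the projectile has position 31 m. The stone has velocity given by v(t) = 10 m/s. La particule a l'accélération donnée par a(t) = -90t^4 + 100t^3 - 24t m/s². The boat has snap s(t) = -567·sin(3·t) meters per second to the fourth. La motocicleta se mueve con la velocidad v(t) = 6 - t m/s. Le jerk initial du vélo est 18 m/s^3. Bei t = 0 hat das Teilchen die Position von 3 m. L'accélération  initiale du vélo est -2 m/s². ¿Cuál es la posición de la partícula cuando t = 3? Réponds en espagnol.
Necesitamos integrar nuestra ecuación de la aceleración a(t) = -90·t^4 + 100·t^3 - 24·t 2 veces. La antiderivada de la aceleración es la velocidad. Usando v(0) = 3, obtenemos v(t) = -18·t^5 + 25·t^4 - 12·t^2 + 3. Tomando ∫v(t)dt y aplicando x(0) = 3, encontramos x(t) = -3·t^6 + 5·t^5 - 4·t^3 + 3·t + 3. Tenemos la posición x(t) = -3·t^6 + 5·t^5 - 4·t^3 + 3·t + 3. Sustituyendo t = 3: x(3) = -1068.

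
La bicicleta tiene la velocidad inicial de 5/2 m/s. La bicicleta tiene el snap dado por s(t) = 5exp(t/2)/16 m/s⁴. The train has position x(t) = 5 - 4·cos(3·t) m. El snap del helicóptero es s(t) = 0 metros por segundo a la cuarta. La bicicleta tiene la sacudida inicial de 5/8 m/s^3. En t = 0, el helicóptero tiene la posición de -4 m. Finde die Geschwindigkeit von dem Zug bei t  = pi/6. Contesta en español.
Debemos derivar nuestra ecuación de la posición x(t) = 5 - 4·cos(3·t) 1 vez. La derivada de la posición da la velocidad: v(t) = 12·sin(3·t). Usando v(t) = 12·sin(3·t) y sustituyendo t = pi/6, encontramos v = 12.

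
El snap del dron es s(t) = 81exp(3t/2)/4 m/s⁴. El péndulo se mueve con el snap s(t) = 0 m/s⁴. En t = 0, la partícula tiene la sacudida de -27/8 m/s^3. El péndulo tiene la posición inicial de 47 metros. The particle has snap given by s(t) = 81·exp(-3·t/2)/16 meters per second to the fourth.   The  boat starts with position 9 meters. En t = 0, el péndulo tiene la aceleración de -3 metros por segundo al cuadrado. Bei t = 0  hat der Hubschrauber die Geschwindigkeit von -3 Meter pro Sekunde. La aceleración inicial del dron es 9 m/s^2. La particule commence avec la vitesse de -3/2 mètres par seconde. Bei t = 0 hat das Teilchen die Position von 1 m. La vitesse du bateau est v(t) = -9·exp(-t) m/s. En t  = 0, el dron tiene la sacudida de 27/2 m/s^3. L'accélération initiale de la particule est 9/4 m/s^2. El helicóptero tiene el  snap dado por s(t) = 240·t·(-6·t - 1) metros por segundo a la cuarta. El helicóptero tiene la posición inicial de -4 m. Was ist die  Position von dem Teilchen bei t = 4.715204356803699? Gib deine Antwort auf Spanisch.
Necesitamos integrar nuestra ecuación del snap s(t) = 81·exp(-3·t/2)/16 4 veces. Tomando ∫s(t)dt y aplicando j(0) = -27/8, encontramos j(t) = -27·exp(-3·t/2)/8. Tomando ∫j(t)dt y aplicando a(0) = 9/4, encontramos a(t) = 9·exp(-3·t/2)/4. Integrando la aceleración y usando la condición inicial v(0) = -3/2, obtenemos v(t) = -3·exp(-3·t/2)/2. La antiderivada de la velocidad, con x(0) = 1, da la posición: x(t) = exp(-3·t/2). De la ecuación de la posición x(t) = exp(-3·t/2), sustituimos t = 4.715204356803699 para obtener x = 0.000847850245372564.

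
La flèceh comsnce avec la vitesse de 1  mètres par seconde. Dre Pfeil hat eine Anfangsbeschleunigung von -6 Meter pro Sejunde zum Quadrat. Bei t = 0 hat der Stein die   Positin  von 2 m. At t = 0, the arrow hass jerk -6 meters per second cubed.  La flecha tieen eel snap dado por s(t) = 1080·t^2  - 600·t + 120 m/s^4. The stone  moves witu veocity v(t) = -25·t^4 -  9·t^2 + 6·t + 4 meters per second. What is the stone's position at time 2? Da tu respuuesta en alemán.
Ausgehend von der Geschwindigkeit v(t) = -25·t^4 - 9·t^2 + 6·t + 4, nehmen wir 1 Stammfunktion. Das Integral von der Geschwindigkeit ist die Position. Mit x(0) = 2 erhalten wir x(t) = -5·t^5 - 3·t^3 + 3·t^2 + 4·t + 2. Mit x(t) = -5·t^5 - 3·t^3 + 3·t^2 + 4·t + 2 und Einsetzen von t = 2, finden wir x = -162.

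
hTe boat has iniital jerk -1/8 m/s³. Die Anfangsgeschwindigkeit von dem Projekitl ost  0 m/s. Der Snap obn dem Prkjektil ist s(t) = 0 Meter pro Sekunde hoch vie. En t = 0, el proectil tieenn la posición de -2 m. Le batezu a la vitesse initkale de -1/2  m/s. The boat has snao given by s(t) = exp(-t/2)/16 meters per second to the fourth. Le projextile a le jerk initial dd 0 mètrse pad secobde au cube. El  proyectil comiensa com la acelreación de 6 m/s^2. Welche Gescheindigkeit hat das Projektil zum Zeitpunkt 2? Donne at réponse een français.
Nous devons intégrer notre équation du snap s(t) = 0 3 fois. La primitive du snap est le jerk. En utilisant j(0) = 0, nous obtenons j(t) = 0. La primitive du jerk, avec a(0) = 6, donne l'accélération: a(t) = 6. La primitive de l'accélération, avec v(0) = 0, donne la vitesse: v(t) = 6·t. De l'équation de la vitesse v(t) = 6·t, nous substituons t = 2 pour obtenir v = 12.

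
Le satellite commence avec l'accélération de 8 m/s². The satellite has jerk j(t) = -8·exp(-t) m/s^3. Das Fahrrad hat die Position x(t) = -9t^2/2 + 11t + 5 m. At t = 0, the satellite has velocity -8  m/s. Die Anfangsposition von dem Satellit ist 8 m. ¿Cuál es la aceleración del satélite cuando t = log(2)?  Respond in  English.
To solve this, we need to take 1 integral of our jerk equation j(t) = -8·exp(-t). Taking ∫j(t)dt and applying a(0) = 8, we find a(t) = 8·exp(-t). From the given acceleration equation a(t) = 8·exp(-t), we substitute t = log(2) to get a = 4.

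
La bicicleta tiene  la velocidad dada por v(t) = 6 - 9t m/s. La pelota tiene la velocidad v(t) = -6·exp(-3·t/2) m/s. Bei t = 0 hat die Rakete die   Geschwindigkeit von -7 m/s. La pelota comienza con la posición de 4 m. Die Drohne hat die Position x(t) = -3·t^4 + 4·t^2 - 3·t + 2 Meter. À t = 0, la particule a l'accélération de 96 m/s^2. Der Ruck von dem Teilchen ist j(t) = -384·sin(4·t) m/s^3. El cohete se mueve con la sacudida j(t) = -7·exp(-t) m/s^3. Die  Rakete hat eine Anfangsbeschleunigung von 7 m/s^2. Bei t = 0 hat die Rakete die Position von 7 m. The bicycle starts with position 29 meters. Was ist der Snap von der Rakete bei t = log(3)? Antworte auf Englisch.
Starting from jerk j(t) = -7·exp(-t), we take 1 derivative. Differentiating jerk, we get snap: s(t) = 7·exp(-t). From the given snap equation s(t) = 7·exp(-t), we substitute t = log(3) to get s = 7/3.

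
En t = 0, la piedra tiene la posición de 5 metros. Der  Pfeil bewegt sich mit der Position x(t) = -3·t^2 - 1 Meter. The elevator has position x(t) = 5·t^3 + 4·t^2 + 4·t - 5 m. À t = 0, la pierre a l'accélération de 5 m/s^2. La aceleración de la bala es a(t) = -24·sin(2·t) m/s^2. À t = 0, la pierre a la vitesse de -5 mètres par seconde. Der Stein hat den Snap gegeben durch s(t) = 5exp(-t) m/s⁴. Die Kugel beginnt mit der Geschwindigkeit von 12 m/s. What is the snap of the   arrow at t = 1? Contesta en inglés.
To solve this, we need to take 4 derivatives of our position equation x(t) = -3·t^2 - 1. Taking d/dt of x(t), we find v(t) = -6·t. Taking d/dt of v(t), we find a(t) = -6. Taking d/dt of a(t), we find j(t) = 0. Differentiating jerk, we get snap: s(t) = 0. From the given snap equation s(t) = 0, we substitute t = 1 to get s = 0.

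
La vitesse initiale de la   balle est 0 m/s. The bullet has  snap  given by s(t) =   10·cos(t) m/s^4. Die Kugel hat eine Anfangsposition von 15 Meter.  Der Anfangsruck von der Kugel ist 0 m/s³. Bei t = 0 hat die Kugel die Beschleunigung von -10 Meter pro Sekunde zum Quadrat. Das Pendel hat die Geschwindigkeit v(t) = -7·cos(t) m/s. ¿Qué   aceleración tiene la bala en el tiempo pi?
Partiendo del snap s(t) = 10·cos(t), tomamos 2 integrales. Integrando el snap y usando la condición inicial j(0) = 0, obtenemos j(t) = 10·sin(t). La integral de la sacudida es la aceleración. Usando a(0) = -10, obtenemos a(t) = -10·cos(t). De la ecuación de la aceleración a(t) = -10·cos(t), sustituimos t = pi para obtener a = 10.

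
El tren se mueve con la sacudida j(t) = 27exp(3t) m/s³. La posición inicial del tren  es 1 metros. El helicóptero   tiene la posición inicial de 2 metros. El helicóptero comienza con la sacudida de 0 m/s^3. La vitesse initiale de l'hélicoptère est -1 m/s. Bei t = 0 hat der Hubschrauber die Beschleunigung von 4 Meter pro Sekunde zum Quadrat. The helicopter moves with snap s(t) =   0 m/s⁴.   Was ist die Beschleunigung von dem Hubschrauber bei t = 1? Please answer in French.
Nous devons trouver la primitive de notre équation du snap s(t) = 0 2 fois. L'intégrale du snap est le jerk. En utilisant j(0) = 0, nous obtenons j(t) = 0. La primitive du jerk, avec a(0) = 4, donne l'accélération: a(t) = 4. De l'équation de l'accélération a(t) = 4, nous substituons t = 1 pour obtenir a = 4.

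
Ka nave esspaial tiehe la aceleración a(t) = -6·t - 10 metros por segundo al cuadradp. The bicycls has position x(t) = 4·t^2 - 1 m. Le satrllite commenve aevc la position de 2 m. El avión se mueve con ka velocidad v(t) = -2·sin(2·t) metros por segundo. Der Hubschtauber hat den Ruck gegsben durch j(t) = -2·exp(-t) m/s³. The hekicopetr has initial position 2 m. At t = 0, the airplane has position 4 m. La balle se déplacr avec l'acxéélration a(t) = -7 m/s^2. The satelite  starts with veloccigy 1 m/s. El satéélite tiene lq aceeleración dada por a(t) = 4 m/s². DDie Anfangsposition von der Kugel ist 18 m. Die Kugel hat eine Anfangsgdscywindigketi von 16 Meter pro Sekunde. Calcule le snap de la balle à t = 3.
En partant de l'accélération a(t) = -7, nous prenons 2 dérivées. En dérivant l'accélération, nous obtenons le jerk: j(t) = 0. La dérivée du jerk donne le snap: s(t) = 0. En utilisant s(t) = 0 et en substituant t = 3, nous trouvons s = 0.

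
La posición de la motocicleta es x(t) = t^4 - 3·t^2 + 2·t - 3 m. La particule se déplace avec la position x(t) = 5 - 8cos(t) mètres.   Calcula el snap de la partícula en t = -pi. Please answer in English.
We must differentiate our position equation x(t) = 5 - 8·cos(t) 4 times. Differentiating position, we get velocity: v(t) = 8·sin(t). The derivative of velocity gives acceleration: a(t) = 8·cos(t). Taking d/dt of a(t), we find j(t) = -8·sin(t). The derivative of jerk gives snap: s(t) = -8·cos(t). We have snap s(t) = -8·cos(t). Substituting t = -pi: s(-pi) = 8.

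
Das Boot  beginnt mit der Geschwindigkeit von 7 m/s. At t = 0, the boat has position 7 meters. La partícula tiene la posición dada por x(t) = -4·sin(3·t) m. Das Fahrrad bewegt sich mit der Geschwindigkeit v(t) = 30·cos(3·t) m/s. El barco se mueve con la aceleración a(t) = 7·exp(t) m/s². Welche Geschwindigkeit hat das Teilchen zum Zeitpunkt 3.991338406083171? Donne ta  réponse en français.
Nous devons dériver notre équation de la position x(t) = -4·sin(3·t) 1 fois. La dérivée de la position donne la vitesse: v(t) = -12·cos(3·t). De l'équation de la vitesse v(t) = -12·cos(3·t), nous substituons t = 3.991338406083171 pour obtenir v = -9.95553509687893.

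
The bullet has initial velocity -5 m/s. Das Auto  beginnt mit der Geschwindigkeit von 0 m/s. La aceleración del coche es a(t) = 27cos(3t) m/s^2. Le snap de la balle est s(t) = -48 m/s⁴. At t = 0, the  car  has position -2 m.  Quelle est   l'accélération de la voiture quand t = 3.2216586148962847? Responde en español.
De la ecuación de la aceleración a(t) = 27·cos(3·t), sustituimos t = 3.2216586148962847 para obtener a = -26.2248547942917.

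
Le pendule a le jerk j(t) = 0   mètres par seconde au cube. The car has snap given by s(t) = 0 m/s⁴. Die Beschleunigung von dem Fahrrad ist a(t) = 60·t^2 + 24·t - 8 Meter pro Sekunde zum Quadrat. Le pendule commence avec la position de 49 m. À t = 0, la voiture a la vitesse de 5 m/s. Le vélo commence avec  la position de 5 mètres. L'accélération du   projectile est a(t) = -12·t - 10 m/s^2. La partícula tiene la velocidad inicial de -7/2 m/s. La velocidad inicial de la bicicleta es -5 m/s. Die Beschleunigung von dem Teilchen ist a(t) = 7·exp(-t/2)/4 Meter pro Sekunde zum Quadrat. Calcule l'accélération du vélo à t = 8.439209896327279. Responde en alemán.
Aus der Gleichung für die Beschleunigung a(t) = 60·t^2 + 24·t - 8, setzen wir t = 8.439209896327279 ein und erhalten a = 4467.75685796795.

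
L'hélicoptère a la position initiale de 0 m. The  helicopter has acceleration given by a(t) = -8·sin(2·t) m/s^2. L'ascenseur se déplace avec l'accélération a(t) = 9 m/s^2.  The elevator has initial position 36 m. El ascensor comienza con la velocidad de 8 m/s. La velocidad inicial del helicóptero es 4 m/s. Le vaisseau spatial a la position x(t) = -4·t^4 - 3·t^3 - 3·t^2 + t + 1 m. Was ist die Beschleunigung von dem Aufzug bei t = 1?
Mit a(t) = 9 und Einsetzen von t = 1, finden wir a = 9.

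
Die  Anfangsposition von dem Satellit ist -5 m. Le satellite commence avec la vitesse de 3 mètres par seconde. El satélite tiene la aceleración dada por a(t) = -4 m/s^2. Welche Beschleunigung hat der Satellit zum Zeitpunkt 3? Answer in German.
Mit a(t) = -4 und Einsetzen von t = 3, finden wir a = -4.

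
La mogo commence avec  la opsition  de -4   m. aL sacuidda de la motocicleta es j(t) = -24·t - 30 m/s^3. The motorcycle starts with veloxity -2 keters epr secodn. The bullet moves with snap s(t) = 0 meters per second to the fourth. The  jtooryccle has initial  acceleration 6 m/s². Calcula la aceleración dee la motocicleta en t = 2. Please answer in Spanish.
Para resolver esto, necesitamos tomar 1 integral de nuestra ecuación de la sacudida j(t) = -24·t - 30. La integral de la sacudida, con a(0) = 6, da la aceleración: a(t) = -12·t^2 - 30·t + 6. Tenemos la aceleración a(t) = -12·t^2 - 30·t + 6. Sustituyendo t = 2: a(2) = -102.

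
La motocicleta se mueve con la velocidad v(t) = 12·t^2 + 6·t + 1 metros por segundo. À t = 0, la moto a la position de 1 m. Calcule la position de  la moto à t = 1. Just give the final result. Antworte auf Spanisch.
En t = 1, x = 9.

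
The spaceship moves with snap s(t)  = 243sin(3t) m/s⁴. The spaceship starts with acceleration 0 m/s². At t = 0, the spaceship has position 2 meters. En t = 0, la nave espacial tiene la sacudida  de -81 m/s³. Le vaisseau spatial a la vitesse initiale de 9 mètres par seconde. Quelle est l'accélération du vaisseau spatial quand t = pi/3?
Pour résoudre ceci, nous devons prendre 2 intégrales de notre équation du snap s(t) = 243·sin(3·t). En prenant ∫s(t)dt et en appliquant j(0) = -81, nous trouvons j(t) = -81·cos(3·t). L'intégrale du jerk est l'accélération. En utilisant a(0) = 0, nous obtenons a(t) = -27·sin(3·t). Nous avons l'accélération a(t) = -27·sin(3·t). En substituant t = pi/3: a(pi/3) = 0.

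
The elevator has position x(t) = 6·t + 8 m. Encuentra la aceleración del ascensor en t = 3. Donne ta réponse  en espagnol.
Partiendo de la posición x(t) = 6·t + 8, tomamos 2 derivadas. Derivando la posición, obtenemos la velocidad: v(t) = 6. La derivada de la velocidad da la aceleración: a(t) = 0. De la ecuación de la aceleración a(t) = 0, sustituimos t = 3 para obtener a = 0.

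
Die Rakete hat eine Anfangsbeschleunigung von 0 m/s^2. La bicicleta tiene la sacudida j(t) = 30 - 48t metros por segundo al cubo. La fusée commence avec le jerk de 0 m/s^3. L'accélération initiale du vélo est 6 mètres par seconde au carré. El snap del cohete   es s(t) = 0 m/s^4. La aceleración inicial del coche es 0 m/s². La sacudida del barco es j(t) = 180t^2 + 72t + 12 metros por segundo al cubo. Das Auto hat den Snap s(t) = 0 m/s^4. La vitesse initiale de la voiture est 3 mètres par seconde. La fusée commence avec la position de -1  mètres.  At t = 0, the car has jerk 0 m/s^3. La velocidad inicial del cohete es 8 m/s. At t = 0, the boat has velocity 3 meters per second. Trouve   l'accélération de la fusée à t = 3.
Nous devons trouver la primitive de notre équation du snap s(t) = 0 2 fois. En intégrant le snap et en utilisant la condition initiale j(0) = 0, nous obtenons j(t) = 0. En intégrant le jerk et en utilisant la condition initiale a(0) = 0, nous obtenons a(t) = 0. De l'équation de l'accélération a(t) = 0, nous substituons t = 3 pour obtenir a = 0.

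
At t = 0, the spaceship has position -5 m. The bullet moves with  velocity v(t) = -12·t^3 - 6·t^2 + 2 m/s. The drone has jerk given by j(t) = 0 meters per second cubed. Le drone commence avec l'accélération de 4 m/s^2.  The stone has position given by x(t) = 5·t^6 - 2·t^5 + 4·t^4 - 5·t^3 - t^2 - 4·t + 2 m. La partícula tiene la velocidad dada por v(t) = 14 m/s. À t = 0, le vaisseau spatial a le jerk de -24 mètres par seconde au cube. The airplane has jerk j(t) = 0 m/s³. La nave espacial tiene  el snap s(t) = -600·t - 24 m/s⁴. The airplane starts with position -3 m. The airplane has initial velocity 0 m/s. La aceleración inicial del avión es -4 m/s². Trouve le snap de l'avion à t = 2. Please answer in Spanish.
Para resolver esto, necesitamos tomar 1 derivada de nuestra ecuación de la sacudida j(t) = 0. Derivando la sacudida, obtenemos el snap: s(t) = 0. De la ecuación del snap s(t) = 0, sustituimos t = 2 para obtener s = 0.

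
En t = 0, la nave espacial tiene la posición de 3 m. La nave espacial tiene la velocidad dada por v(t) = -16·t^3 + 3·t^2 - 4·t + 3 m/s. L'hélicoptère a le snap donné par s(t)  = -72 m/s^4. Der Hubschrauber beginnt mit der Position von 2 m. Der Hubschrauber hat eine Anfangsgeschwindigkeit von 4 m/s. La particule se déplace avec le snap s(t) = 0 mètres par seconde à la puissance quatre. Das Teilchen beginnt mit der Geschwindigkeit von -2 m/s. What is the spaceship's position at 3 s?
We need to integrate our velocity equation v(t) = -16·t^3 + 3·t^2 - 4·t + 3 1 time. Integrating velocity and using the initial condition x(0) = 3, we get x(t) = -4·t^4 + t^3 - 2·t^2 + 3·t + 3. Using x(t) = -4·t^4 + t^3 - 2·t^2 + 3·t + 3 and substituting t = 3, we find x = -303.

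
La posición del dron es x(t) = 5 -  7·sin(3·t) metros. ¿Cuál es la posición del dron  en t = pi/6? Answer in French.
Nous avons la position x(t) = 5 - 7·sin(3·t). En substituant t = pi/6: x(pi/6) = -2.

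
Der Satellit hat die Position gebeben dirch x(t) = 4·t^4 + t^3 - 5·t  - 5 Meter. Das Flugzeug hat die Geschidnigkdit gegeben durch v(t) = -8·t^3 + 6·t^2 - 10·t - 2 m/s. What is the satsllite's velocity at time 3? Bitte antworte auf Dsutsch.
Um dies zu lösen, müssen wir 1 Ableitung unserer Gleichung für die Position x(t) = 4·t^4 + t^3 - 5·t - 5 nehmen. Durch Ableiten von der Position erhalten wir die Geschwindigkeit: v(t) = 16·t^3 + 3·t^2 - 5. Aus der Gleichung für die Geschwindigkeit v(t) = 16·t^3 + 3·t^2 - 5, setzen wir t = 3 ein und erhalten v = 454.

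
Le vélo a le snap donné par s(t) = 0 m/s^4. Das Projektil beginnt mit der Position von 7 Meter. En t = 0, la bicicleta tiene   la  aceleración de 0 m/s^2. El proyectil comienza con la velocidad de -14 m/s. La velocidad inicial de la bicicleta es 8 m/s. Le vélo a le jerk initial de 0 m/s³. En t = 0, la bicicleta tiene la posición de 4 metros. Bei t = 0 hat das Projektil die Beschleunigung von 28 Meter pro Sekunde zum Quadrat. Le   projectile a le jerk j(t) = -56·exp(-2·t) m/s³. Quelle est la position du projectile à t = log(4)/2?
Nous devons trouver l'intégrale de notre équation du jerk j(t) = -56·exp(-2·t) 3 fois. L'intégrale du jerk, avec a(0) = 28, donne l'accélération: a(t) = 28·exp(-2·t). La primitive de l'accélération est la vitesse. En utilisant v(0) = -14, nous obtenons v(t) = -14·exp(-2·t). La primitive de la vitesse est la position. En utilisant x(0) = 7, nous obtenons x(t) = 7·exp(-2·t). Nous avons la position x(t) = 7·exp(-2·t). En substituant t = log(4)/2: x(log(4)/2) = 7/4.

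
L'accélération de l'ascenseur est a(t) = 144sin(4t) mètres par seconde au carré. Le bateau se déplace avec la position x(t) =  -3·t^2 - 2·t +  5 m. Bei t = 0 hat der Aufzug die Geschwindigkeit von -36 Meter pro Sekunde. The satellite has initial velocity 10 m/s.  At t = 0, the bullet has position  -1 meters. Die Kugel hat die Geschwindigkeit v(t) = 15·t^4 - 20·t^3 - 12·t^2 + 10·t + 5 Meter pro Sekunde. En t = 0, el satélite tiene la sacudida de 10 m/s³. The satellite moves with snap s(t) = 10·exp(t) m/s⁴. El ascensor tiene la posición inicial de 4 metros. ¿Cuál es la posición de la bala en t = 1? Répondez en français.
Pour résoudre ceci, nous devons prendre 1 intégrale de notre équation de la vitesse v(t) = 15·t^4 - 20·t^3 - 12·t^2 + 10·t + 5. L'intégrale de la vitesse est la position. En utilisant x(0) = -1, nous obtenons x(t) = 3·t^5 - 5·t^4 - 4·t^3 + 5·t^2 + 5·t - 1. Nous avons la position x(t) = 3·t^5 - 5·t^4 - 4·t^3 + 5·t^2 + 5·t - 1. En substituant t = 1: x(1) = 3.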